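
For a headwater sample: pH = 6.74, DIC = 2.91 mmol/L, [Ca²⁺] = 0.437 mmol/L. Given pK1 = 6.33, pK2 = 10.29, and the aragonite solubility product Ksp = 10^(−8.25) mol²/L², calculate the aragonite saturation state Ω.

α₂ = 1 / (1 + [H⁺]/K2 + [H⁺]²/(K1K2)) = 1 / (1 + 10^+3.55 + 10^+3.14)
   = 1 / (1 + 3548.1 + 1380.4) = 1/4929.5 = 0.0002029
[CO3²⁻] = α₂ × DIC = 0.0002029 × 2.91 = 0.0005903 mmol/L = 0.5903 μmol/L
Ksp = 10^(−8.25) = 5.623×10^-9
Ω = [Ca²⁺][CO3²⁻]/Ksp = (0.437×10^-3)(5.903×10^-7) / 5.623×10^-9 = 0.0459

Ω = 0.0459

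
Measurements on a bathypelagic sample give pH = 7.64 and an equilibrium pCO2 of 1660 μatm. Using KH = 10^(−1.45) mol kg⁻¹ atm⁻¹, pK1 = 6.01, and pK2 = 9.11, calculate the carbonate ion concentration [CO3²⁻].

[CO2*] = KH · pCO2 = 10^(−1.45) × 1660×10^-6 = 5.890×10^-5 mol/kg
α₀ = 1/(1 + K1/[H⁺] + K1K2/[H⁺]²) = 1/(1 + 10^+1.63 + 10^+0.16) = 0.02217
DIC = [CO2*]/α₀ = 5.890×10^-5 / 0.02217 = 2.657 mmol/kg
[CO3²⁻] = α₂·DIC; α₂ = 0.03205, so [CO3²⁻] = 0.03205 × 2.657 = 0.0851 mmol/kg

[CO3²⁻] = 0.0851 mmol/kg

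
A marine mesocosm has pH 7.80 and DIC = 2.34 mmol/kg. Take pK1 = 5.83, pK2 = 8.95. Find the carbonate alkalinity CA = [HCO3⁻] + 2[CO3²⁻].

CA = [HCO3⁻] + 2[CO3²⁻] = (α₁ + 2α₂)·DIC
At pH 7.80: [H⁺]/K1 = 10^-1.97 = 0.010715, K2/[H⁺] = 10^-1.15 = 0.070795
α₁ = 1/(1 + 0.010715 + 0.070795) = 1/1.0815 = 0.9246; α₂ = α₁·K2/[H⁺] = 0.06546
α₁ + 2α₂ = 1.0556
CA = 1.0556 × 2.34 = 2.47 mmol/kg

CA = 2.47 mmol/kg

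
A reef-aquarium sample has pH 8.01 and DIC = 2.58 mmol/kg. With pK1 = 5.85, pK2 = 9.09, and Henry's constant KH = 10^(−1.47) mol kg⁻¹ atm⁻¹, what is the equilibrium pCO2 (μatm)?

α₀ = 1 / (1 + K1/[H⁺] + K1K2/[H⁺]²) = 1 / (1 + 10^+2.16 + 10^+1.08)
   = 1 / (1 + 144.54 + 12.023) = 1/157.57 = 0.006347
[CO2*] = α₀ × DIC = 0.006347 × 2.58 = 0.01637 mmol/kg = 16.37 μmol/kg
pCO2 = [CO2*]/KH = 1.637×10^-5 / 3.388×10^-2 = 483 μatm

pCO2 = 483 μatm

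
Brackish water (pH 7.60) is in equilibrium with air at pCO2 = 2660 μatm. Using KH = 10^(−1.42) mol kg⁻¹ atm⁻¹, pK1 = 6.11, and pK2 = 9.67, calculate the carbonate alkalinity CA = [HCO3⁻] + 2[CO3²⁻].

[CO2*] = KH · pCO2 = 10^(−1.42) × 2660×10^-6 = 1.011×10^-4 mol/kg
α₀ = 1/(1 + K1/[H⁺] + K1K2/[H⁺]²) = 1/(1 + 10^+1.49 + 10^-0.58) = 0.03109
DIC = [CO2*]/α₀ = 1.011×10^-4 / 0.03109 = 3.253 mmol/kg
CA = (α₁ + 2α₂)·DIC = (0.9607 + 2×0.008177) × 3.253 = 3.18 mmol/kg

CA = 3.18 mmol/kg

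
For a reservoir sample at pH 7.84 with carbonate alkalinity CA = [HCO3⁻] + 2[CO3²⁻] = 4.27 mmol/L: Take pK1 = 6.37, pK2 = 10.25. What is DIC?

DIC = 4.40 mmol/L

CA = [HCO3⁻] + 2[CO3²⁻] = (α₁ + 2α₂)·DIC
At pH 7.84: [H⁺]/K1 = 10^-1.47 = 0.033884, K2/[H⁺] = 10^-2.41 = 0.0038905
α₁ = 1/(1 + 0.033884 + 0.0038905) = 1/1.0378 = 0.9636; α₂ = α₁·K2/[H⁺] = 0.003749
α₁ + 2α₂ = 0.9711
DIC = CA / (α₁ + 2α₂) = 4.27 / 0.9711 = 4.40 mmol/L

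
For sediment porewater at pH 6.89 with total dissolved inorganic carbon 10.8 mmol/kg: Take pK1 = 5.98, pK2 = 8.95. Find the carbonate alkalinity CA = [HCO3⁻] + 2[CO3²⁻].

CA = 9.71 mmol/kg

CA = [HCO3⁻] + 2[CO3²⁻] = (α₁ + 2α₂)·DIC
At pH 6.89: [H⁺]/K1 = 10^-0.91 = 0.12303, K2/[H⁺] = 10^-2.06 = 0.0087096
α₁ = 1/(1 + 0.12303 + 0.0087096) = 1/1.1317 = 0.8836; α₂ = α₁·K2/[H⁺] = 0.007696
α₁ + 2α₂ = 0.8990
CA = 0.8990 × 10.8 = 9.71 mmol/kg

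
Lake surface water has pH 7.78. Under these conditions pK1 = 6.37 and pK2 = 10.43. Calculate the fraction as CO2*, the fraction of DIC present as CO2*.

α₀ = 0.0374

α₀ = 1 / (1 + K1/[H⁺] + K1K2/[H⁺]²) = 1 / (1 + 10^+1.41 + 10^-1.24)
   = 1 / (1 + 25.704 + 0.057544) = 1/26.762 = 0.03737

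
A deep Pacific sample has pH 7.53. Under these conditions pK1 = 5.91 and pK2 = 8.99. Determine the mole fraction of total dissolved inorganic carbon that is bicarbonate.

α₁ = 0.945

α₁ = 1 / (1 + [H⁺]/K1 + K2/[H⁺]) = 1 / (1 + 10^-1.62 + 10^-1.46)
   = 1 / (1 + 0.023988 + 0.034674) = 1/1.0587 = 0.9446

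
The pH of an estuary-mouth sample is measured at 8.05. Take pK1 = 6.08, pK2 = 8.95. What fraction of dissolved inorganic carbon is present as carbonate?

α₂ = 1 / (1 + [H⁺]/K2 + [H⁺]²/(K1K2)) = 1 / (1 + 10^+0.90 + 10^-1.07)
   = 1 / (1 + 7.9433 + 0.085114) = 1/9.0284 = 0.1108

α₂ = 0.111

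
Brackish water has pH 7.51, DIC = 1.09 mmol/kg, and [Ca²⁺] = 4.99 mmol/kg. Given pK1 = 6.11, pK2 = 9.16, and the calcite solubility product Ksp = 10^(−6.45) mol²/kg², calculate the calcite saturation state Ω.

α₂ = 1 / (1 + [H⁺]/K2 + [H⁺]²/(K1K2)) = 1 / (1 + 10^+1.65 + 10^+0.25)
   = 1 / (1 + 44.668 + 1.7783) = 1/47.447 = 0.02108
[CO3²⁻] = α₂ × DIC = 0.02108 × 1.09 = 0.02297 mmol/kg
Ksp = 10^(−6.45) = 3.548×10^-7
Ω = [Ca²⁺][CO3²⁻]/Ksp = (4.99×10^-3)(2.297×10^-5) / 3.548×10^-7 = 0.323

Ω = 0.323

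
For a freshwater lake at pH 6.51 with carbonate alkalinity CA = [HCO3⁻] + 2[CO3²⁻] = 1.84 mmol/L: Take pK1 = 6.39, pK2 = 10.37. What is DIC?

DIC = 3.24 mmol/L

CA = [HCO3⁻] + 2[CO3²⁻] = (α₁ + 2α₂)·DIC
At pH 6.51: [H⁺]/K1 = 10^-0.12 = 0.75858, K2/[H⁺] = 10^-3.86 = 0.00013804
α₁ = 1/(1 + 0.75858 + 0.00013804) = 1/1.7587 = 0.5686; α₂ = α₁·K2/[H⁺] = 7.849×10^-5
α₁ + 2α₂ = 0.5688
DIC = CA / (α₁ + 2α₂) = 1.84 / 0.5688 = 3.24 mmol/L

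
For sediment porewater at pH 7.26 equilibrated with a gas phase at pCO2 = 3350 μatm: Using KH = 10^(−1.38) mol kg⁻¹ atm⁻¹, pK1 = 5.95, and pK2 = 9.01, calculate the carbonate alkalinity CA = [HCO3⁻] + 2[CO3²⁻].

[CO2*] = KH · pCO2 = 10^(−1.38) × 3350×10^-6 = 1.397×10^-4 mol/kg
α₀ = 1/(1 + K1/[H⁺] + K1K2/[H⁺]²) = 1/(1 + 10^+1.31 + 10^-0.44) = 0.04591
DIC = [CO2*]/α₀ = 1.397×10^-4 / 0.04591 = 3.042 mmol/kg
CA = (α₁ + 2α₂)·DIC = (0.9374 + 2×0.01667) × 3.042 = 2.95 mmol/kg

CA = 2.95 mmol/kg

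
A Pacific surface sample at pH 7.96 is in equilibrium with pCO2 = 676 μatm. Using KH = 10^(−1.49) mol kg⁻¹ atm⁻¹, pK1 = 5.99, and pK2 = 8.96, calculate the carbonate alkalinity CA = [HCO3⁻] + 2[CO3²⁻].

CA = 2.45 mmol/kg

[CO2*] = KH · pCO2 = 10^(−1.49) × 676×10^-6 = 2.187×10^-5 mol/kg
α₀ = 1/(1 + K1/[H⁺] + K1K2/[H⁺]²) = 1/(1 + 10^+1.97 + 10^+0.97) = 0.009647
DIC = [CO2*]/α₀ = 2.187×10^-5 / 0.009647 = 2.268 mmol/kg
CA = (α₁ + 2α₂)·DIC = (0.9003 + 2×0.09003) × 2.268 = 2.45 mmol/kg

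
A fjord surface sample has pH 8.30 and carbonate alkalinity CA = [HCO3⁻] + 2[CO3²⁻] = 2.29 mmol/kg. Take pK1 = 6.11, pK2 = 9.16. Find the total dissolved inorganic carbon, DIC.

DIC = 2.05 mmol/kg

CA = [HCO3⁻] + 2[CO3²⁻] = (α₁ + 2α₂)·DIC
At pH 8.30: [H⁺]/K1 = 10^-2.19 = 0.0064565, K2/[H⁺] = 10^-0.86 = 0.13804
α₁ = 1/(1 + 0.0064565 + 0.13804) = 1/1.1445 = 0.8737; α₂ = α₁·K2/[H⁺] = 0.1206
α₁ + 2α₂ = 1.1150
DIC = CA / (α₁ + 2α₂) = 2.29 / 1.1150 = 2.05 mmol/kg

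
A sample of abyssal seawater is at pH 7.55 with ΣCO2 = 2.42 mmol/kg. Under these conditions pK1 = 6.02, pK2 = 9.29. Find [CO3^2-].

α₂ = 1 / (1 + [H⁺]/K2 + [H⁺]²/(K1K2)) = 1 / (1 + 10^+1.74 + 10^+0.21)
   = 1 / (1 + 54.954 + 1.6218) = 1/57.576 = 0.01737
[CO3²⁻] = α₂ × DIC = 0.01737 × 2.42 = 0.0420 mmol/kg

[CO3²⁻] = 0.0420 mmol/kg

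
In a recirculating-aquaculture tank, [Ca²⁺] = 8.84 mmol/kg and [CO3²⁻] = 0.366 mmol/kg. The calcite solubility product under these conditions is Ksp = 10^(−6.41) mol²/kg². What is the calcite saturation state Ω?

Ksp = 10^(−6.41) = 3.890×10^-7
Ω = [Ca²⁺][CO3²⁻]/Ksp = (8.84×10^-3)(0.366×10^-3) / 3.890×10^-7 = 8.32

Ω = 8.32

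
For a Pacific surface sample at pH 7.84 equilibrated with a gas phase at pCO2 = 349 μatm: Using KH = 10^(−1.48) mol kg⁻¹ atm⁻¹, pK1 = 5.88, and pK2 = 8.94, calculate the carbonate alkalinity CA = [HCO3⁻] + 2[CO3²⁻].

[CO2*] = KH · pCO2 = 10^(−1.48) × 349×10^-6 = 1.156×10^-5 mol/kg
α₀ = 1/(1 + K1/[H⁺] + K1K2/[H⁺]²) = 1/(1 + 10^+1.96 + 10^+0.86) = 0.01006
DIC = [CO2*]/α₀ = 1.156×10^-5 / 0.01006 = 1.149 mmol/kg
CA = (α₁ + 2α₂)·DIC = (0.9171 + 2×0.07285) × 1.149 = 1.22 mmol/kg

CA = 1.22 mmol/kg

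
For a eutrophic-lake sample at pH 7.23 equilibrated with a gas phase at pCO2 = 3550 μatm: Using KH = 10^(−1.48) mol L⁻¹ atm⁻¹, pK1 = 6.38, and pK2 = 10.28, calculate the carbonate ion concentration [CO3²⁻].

[CO2*] = KH · pCO2 = 10^(−1.48) × 3550×10^-6 = 1.176×10^-4 mol/L
α₀ = 1/(1 + K1/[H⁺] + K1K2/[H⁺]²) = 1/(1 + 10^+0.85 + 10^-2.20) = 0.1237
DIC = [CO2*]/α₀ = 1.176×10^-4 / 0.1237 = 0.9505 mmol/L
[CO3²⁻] = α₂·DIC; α₂ = 0.0007803, so [CO3²⁻] = 0.0007803 × 0.9505 = 0.000742 mmol/L = 0.742 μmol/L

[CO3²⁻] = 0.742 μmol/L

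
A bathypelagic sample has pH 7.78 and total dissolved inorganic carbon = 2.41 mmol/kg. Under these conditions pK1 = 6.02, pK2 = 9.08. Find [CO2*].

[CO2*] = 0.0392 mmol/kg

α₀ = 1 / (1 + K1/[H⁺] + K1K2/[H⁺]²) = 1 / (1 + 10^+1.76 + 10^+0.46)
   = 1 / (1 + 57.544 + 2.8840) = 1/61.428 = 0.01628
[CO2*] = α₀ × DIC = 0.01628 × 2.41 = 0.0392 mmol/kg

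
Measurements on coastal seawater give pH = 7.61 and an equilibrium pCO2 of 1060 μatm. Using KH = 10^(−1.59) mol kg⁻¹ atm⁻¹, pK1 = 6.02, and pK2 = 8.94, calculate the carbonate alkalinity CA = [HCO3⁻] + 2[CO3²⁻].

[CO2*] = KH · pCO2 = 10^(−1.59) × 1060×10^-6 = 2.725×10^-5 mol/kg
α₀ = 1/(1 + K1/[H⁺] + K1K2/[H⁺]²) = 1/(1 + 10^+1.59 + 10^+0.26) = 0.02397
DIC = [CO2*]/α₀ = 2.725×10^-5 / 0.02397 = 1.137 mmol/kg
CA = (α₁ + 2α₂)·DIC = (0.9324 + 2×0.04361) × 1.137 = 1.16 mmol/kg

CA = 1.16 mmol/kg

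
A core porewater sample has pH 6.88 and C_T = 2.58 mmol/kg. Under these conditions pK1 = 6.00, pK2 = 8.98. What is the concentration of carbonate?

α₂ = 1 / (1 + [H⁺]/K2 + [H⁺]²/(K1K2)) = 1 / (1 + 10^+2.10 + 10^+1.22)
   = 1 / (1 + 125.89 + 16.596) = 1/143.49 = 0.006969
[CO3²⁻] = α₂ × DIC = 0.006969 × 2.58 = 0.0180 mmol/kg = 18.0 μmol/kg

[CO3²⁻] = 18.0 μmol/kg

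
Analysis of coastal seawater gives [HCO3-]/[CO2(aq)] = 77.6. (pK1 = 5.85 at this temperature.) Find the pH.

pH = 7.74

From K1 = [H⁺][HCO3-]/[CO2(aq)]:  pH = pK1 + log₁₀([HCO3-]/[CO2(aq)])
log₁₀(77.6) = +1.890
pH = 5.85 + (+1.890) = 7.74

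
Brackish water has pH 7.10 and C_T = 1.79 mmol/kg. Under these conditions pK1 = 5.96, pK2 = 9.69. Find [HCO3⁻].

α₁ = 1 / (1 + [H⁺]/K1 + K2/[H⁺]) = 1 / (1 + 10^-1.14 + 10^-2.59)
   = 1 / (1 + 0.072444 + 0.0025704) = 1/1.0750 = 0.9302
[HCO3⁻] = α₁ × DIC = 0.9302 × 1.79 = 1.67 mmol/kg

[HCO3⁻] = 1.67 mmol/kg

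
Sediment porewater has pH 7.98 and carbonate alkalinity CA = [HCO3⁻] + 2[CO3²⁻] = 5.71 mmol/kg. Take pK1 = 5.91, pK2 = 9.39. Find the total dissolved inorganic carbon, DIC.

DIC = 5.55 mmol/kg

CA = [HCO3⁻] + 2[CO3²⁻] = (α₁ + 2α₂)·DIC
At pH 7.98: [H⁺]/K1 = 10^-2.07 = 0.0085114, K2/[H⁺] = 10^-1.41 = 0.038905
α₁ = 1/(1 + 0.0085114 + 0.038905) = 1/1.0474 = 0.9547; α₂ = α₁·K2/[H⁺] = 0.03714
α₁ + 2α₂ = 1.0290
DIC = CA / (α₁ + 2α₂) = 5.71 / 1.0290 = 5.55 mmol/kg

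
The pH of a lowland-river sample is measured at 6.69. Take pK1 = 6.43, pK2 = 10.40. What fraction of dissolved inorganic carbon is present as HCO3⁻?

α₁ = 1 / (1 + [H⁺]/K1 + K2/[H⁺]) = 1 / (1 + 10^-0.26 + 10^-3.71)
   = 1 / (1 + 0.54954 + 0.00019498) = 1/1.5497 = 0.6453

α₁ = 0.645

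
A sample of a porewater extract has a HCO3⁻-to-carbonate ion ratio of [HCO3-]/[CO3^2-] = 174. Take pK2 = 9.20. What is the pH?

pH = 6.96

From K2 = [H⁺][CO3^2-]/[HCO3-]:  pH = pK2 − log₁₀([HCO3-]/[CO3^2-])
log₁₀(174) = +2.241
pH = 9.20 − (+2.241) = 6.96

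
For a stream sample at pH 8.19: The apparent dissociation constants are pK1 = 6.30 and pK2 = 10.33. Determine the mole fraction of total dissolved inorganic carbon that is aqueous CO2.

α₀ = 1 / (1 + K1/[H⁺] + K1K2/[H⁺]²) = 1 / (1 + 10^+1.89 + 10^-0.25)
   = 1 / (1 + 77.625 + 0.56234) = 1/79.187 = 0.01263

α₀ = 0.0126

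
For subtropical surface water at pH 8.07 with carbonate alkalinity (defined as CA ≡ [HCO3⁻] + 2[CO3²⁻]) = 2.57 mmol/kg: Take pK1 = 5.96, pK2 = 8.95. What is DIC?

CA = [HCO3⁻] + 2[CO3²⁻] = (α₁ + 2α₂)·DIC
At pH 8.07: [H⁺]/K1 = 10^-2.11 = 0.0077625, K2/[H⁺] = 10^-0.88 = 0.13183
α₁ = 1/(1 + 0.0077625 + 0.13183) = 1/1.1396 = 0.8775; α₂ = α₁·K2/[H⁺] = 0.1157
α₁ + 2α₂ = 1.1089
DIC = CA / (α₁ + 2α₂) = 2.57 / 1.1089 = 2.32 mmol/kg

DIC = 2.32 mmol/kg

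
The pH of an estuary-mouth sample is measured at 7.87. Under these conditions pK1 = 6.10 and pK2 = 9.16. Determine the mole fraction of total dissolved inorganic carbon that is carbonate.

α₂ = 1 / (1 + [H⁺]/K2 + [H⁺]²/(K1K2)) = 1 / (1 + 10^+1.29 + 10^-0.48)
   = 1 / (1 + 19.498 + 0.33113) = 1/20.830 = 0.04801

α₂ = 0.0480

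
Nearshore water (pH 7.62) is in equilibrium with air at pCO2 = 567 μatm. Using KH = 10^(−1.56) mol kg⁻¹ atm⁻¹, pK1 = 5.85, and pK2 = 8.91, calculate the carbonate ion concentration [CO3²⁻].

[CO2*] = KH · pCO2 = 10^(−1.56) × 567×10^-6 = 1.562×10^-5 mol/kg
α₀ = 1/(1 + K1/[H⁺] + K1K2/[H⁺]²) = 1/(1 + 10^+1.77 + 10^+0.48) = 0.01590
DIC = [CO2*]/α₀ = 1.562×10^-5 / 0.01590 = 0.9823 mmol/kg
[CO3²⁻] = α₂·DIC; α₂ = 0.04801, so [CO3²⁻] = 0.04801 × 0.9823 = 0.0472 mmol/kg

[CO3²⁻] = 0.0472 mmol/kg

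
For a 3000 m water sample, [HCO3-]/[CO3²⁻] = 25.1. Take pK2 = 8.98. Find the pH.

pH = 7.58

From K2 = [H⁺][CO3²⁻]/[HCO3-]:  pH = pK2 − log₁₀([HCO3-]/[CO3²⁻])
log₁₀(25.1) = +1.400
pH = 8.98 − (+1.400) = 7.58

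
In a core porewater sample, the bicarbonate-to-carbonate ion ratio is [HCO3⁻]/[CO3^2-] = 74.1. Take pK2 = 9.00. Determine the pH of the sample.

pH = 7.13

From K2 = [H⁺][CO3^2-]/[HCO3⁻]:  pH = pK2 − log₁₀([HCO3⁻]/[CO3^2-])
log₁₀(74.1) = +1.870
pH = 9.00 − (+1.870) = 7.13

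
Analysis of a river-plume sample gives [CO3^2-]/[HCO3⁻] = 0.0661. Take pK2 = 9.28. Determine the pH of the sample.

pH = 8.10

From K2 = [H⁺][CO3^2-]/[HCO3⁻]:  pH = pK2 + log₁₀([CO3^2-]/[HCO3⁻])
log₁₀(0.0661) = -1.180
pH = 9.28 + (-1.180) = 8.10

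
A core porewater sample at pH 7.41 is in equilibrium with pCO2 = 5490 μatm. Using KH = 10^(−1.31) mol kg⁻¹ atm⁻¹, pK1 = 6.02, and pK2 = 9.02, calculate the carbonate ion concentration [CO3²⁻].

[CO3²⁻] = 0.162 mmol/kg

[CO2*] = KH · pCO2 = 10^(−1.31) × 5490×10^-6 = 2.689×10^-4 mol/kg
α₀ = 1/(1 + K1/[H⁺] + K1K2/[H⁺]²) = 1/(1 + 10^+1.39 + 10^-0.22) = 0.03824
DIC = [CO2*]/α₀ = 2.689×10^-4 / 0.03824 = 7.031 mmol/kg
[CO3²⁻] = α₂·DIC; α₂ = 0.02304, so [CO3²⁻] = 0.02304 × 7.031 = 0.162 mmol/kg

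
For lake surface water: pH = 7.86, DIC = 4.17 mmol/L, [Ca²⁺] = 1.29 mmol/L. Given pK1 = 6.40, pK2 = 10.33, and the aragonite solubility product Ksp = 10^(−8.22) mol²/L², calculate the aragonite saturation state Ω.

Ω = 2.91

α₂ = 1 / (1 + [H⁺]/K2 + [H⁺]²/(K1K2)) = 1 / (1 + 10^+2.47 + 10^+1.01)
   = 1 / (1 + 295.12 + 10.233) = 1/306.35 = 0.003264
[CO3²⁻] = α₂ × DIC = 0.003264 × 4.17 = 0.01361 mmol/L = 13.61 μmol/L
Ksp = 10^(−8.22) = 6.026×10^-9
Ω = [Ca²⁺][CO3²⁻]/Ksp = (1.29×10^-3)(1.361×10^-5) / 6.026×10^-9 = 2.91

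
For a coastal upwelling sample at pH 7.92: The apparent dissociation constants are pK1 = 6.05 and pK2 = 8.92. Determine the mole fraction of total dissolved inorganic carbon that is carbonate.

α₂ = 1 / (1 + [H⁺]/K2 + [H⁺]²/(K1K2)) = 1 / (1 + 10^+1.00 + 10^-0.87)
   = 1 / (1 + 10.000 + 0.13490) = 1/11.135 = 0.08981

α₂ = 0.0898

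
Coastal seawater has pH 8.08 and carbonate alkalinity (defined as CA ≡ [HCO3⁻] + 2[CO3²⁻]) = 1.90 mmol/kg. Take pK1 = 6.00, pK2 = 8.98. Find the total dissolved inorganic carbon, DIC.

CA = [HCO3⁻] + 2[CO3²⁻] = (α₁ + 2α₂)·DIC
At pH 8.08: [H⁺]/K1 = 10^-2.08 = 0.0083176, K2/[H⁺] = 10^-0.90 = 0.12589
α₁ = 1/(1 + 0.0083176 + 0.12589) = 1/1.1342 = 0.8817; α₂ = α₁·K2/[H⁺] = 0.1110
α₁ + 2α₂ = 1.1037
DIC = CA / (α₁ + 2α₂) = 1.90 / 1.1037 = 1.72 mmol/kg

DIC = 1.72 mmol/kg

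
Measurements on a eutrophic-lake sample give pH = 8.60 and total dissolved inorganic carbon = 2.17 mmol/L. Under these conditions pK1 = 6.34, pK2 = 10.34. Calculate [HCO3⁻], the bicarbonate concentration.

α₁ = 1 / (1 + [H⁺]/K1 + K2/[H⁺]) = 1 / (1 + 10^-2.26 + 10^-1.74)
   = 1 / (1 + 0.0054954 + 0.018197) = 1/1.0237 = 0.9769
[HCO3⁻] = α₁ × DIC = 0.9769 × 2.17 = 2.12 mmol/L

[HCO3⁻] = 2.12 mmol/L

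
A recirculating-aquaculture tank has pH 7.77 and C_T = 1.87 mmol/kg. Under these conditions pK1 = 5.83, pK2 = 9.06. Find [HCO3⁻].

α₁ = 1 / (1 + [H⁺]/K1 + K2/[H⁺]) = 1 / (1 + 10^-1.94 + 10^-1.29)
   = 1 / (1 + 0.011482 + 0.051286) = 1/1.0628 = 0.9409
[HCO3⁻] = α₁ × DIC = 0.9409 × 1.87 = 1.76 mmol/kg

[HCO3⁻] = 1.76 mmol/kg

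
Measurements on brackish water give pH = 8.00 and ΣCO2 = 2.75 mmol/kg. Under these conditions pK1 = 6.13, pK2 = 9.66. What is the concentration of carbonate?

α₂ = 1 / (1 + [H⁺]/K2 + [H⁺]²/(K1K2)) = 1 / (1 + 10^+1.66 + 10^-0.21)
   = 1 / (1 + 45.709 + 0.61660) = 1/47.325 = 0.02113
[CO3²⁻] = α₂ × DIC = 0.02113 × 2.75 = 0.0581 mmol/kg

[CO3²⁻] = 0.0581 mmol/kg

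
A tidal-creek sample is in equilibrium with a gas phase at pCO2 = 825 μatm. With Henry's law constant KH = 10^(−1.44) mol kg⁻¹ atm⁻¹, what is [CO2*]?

KH = 10^(−1.44) = 3.631×10^-2 mol kg⁻¹ atm⁻¹
[CO2*] = KH · pCO2 = 3.631×10^-2 × 825×10^-6 atm = 3.00×10^-5 mol/kg

[CO2*] = 30.0 μmol/kg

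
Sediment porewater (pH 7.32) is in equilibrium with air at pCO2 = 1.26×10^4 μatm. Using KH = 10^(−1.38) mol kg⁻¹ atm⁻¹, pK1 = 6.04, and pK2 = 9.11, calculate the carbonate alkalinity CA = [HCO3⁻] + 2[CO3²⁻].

CA = 10.3 mmol/kg

[CO2*] = KH · pCO2 = 10^(−1.38) × 1.26×10^4×10^-6 = 5.253×10^-4 mol/kg
α₀ = 1/(1 + K1/[H⁺] + K1K2/[H⁺]²) = 1/(1 + 10^+1.28 + 10^-0.51) = 0.04911
DIC = [CO2*]/α₀ = 5.253×10^-4 / 0.04911 = 10.70 mmol/kg
CA = (α₁ + 2α₂)·DIC = (0.9357 + 2×0.01518) × 10.70 = 10.3 mmol/kg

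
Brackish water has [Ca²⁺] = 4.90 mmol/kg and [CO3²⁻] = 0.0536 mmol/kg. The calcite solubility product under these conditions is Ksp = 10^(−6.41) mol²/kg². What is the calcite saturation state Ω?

Ω = 0.675

Ksp = 10^(−6.41) = 3.890×10^-7
Ω = [Ca²⁺][CO3²⁻]/Ksp = (4.90×10^-3)(0.0536×10^-3) / 3.890×10^-7 = 0.675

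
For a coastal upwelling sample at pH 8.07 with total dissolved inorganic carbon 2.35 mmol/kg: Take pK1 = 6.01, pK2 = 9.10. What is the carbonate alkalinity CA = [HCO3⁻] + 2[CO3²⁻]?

CA = [HCO3⁻] + 2[CO3²⁻] = (α₁ + 2α₂)·DIC
At pH 8.07: [H⁺]/K1 = 10^-2.06 = 0.0087096, K2/[H⁺] = 10^-1.03 = 0.093325
α₁ = 1/(1 + 0.0087096 + 0.093325) = 1/1.1020 = 0.9074; α₂ = α₁·K2/[H⁺] = 0.08468
α₁ + 2α₂ = 1.0768
CA = 1.0768 × 2.35 = 2.53 mmol/kg

CA = 2.53 mmol/kg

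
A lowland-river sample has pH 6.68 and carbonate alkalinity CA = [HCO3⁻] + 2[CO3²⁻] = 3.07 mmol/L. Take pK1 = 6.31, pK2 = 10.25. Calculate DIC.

CA = [HCO3⁻] + 2[CO3²⁻] = (α₁ + 2α₂)·DIC
At pH 6.68: [H⁺]/K1 = 10^-0.37 = 0.42658, K2/[H⁺] = 10^-3.57 = 0.00026915
α₁ = 1/(1 + 0.42658 + 0.00026915) = 1/1.4268 = 0.7008; α₂ = α₁·K2/[H⁺] = 0.0001886
α₁ + 2α₂ = 0.7012
DIC = CA / (α₁ + 2α₂) = 3.07 / 0.7012 = 4.38 mmol/L

DIC = 4.38 mmol/L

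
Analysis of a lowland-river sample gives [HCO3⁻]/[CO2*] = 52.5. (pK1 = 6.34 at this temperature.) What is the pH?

From K1 = [H⁺][HCO3⁻]/[CO2*]:  pH = pK1 + log₁₀([HCO3⁻]/[CO2*])
log₁₀(52.5) = +1.720
pH = 6.34 + (+1.720) = 8.06

pH = 8.06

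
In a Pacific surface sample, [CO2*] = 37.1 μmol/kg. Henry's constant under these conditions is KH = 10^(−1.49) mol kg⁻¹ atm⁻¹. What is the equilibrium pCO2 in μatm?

KH = 10^(−1.49) = 3.236×10^-2 mol kg⁻¹ atm⁻¹
pCO2 = [CO2*]/KH = 37.1×10^-6 / 3.236×10^-2 = 1.15×10^-3 atm = 1150 μatm

pCO2 = 1150 μatm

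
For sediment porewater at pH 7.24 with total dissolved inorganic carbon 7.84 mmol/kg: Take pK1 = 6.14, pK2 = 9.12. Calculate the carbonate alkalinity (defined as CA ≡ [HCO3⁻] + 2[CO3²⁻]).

CA = [HCO3⁻] + 2[CO3²⁻] = (α₁ + 2α₂)·DIC
At pH 7.24: [H⁺]/K1 = 10^-1.10 = 0.079433, K2/[H⁺] = 10^-1.88 = 0.013183
α₁ = 1/(1 + 0.079433 + 0.013183) = 1/1.0926 = 0.9152; α₂ = α₁·K2/[H⁺] = 0.01207
α₁ + 2α₂ = 0.9394
CA = 0.9394 × 7.84 = 7.36 mmol/kg

CA = 7.36 mmol/kg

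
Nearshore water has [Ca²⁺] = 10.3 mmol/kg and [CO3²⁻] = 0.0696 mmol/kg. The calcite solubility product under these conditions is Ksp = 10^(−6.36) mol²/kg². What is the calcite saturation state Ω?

Ω = 1.64

Ksp = 10^(−6.36) = 4.365×10^-7
Ω = [Ca²⁺][CO3²⁻]/Ksp = (10.3×10^-3)(0.0696×10^-3) / 4.365×10^-7 = 1.64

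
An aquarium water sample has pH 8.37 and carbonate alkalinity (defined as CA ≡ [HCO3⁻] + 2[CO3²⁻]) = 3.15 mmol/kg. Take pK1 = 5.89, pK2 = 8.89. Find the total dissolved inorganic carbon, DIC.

CA = [HCO3⁻] + 2[CO3²⁻] = (α₁ + 2α₂)·DIC
At pH 8.37: [H⁺]/K1 = 10^-2.48 = 0.0033113, K2/[H⁺] = 10^-0.52 = 0.30200
α₁ = 1/(1 + 0.0033113 + 0.30200) = 1/1.3053 = 0.7661; α₂ = α₁·K2/[H⁺] = 0.2314
α₁ + 2α₂ = 1.2288
DIC = CA / (α₁ + 2α₂) = 3.15 / 1.2288 = 2.56 mmol/kg

DIC = 2.56 mmol/kg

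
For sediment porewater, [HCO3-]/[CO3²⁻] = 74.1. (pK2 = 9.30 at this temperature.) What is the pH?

pH = 7.43

From K2 = [H⁺][CO3²⁻]/[HCO3-]:  pH = pK2 − log₁₀([HCO3-]/[CO3²⁻])
log₁₀(74.1) = +1.870
pH = 9.30 − (+1.870) = 7.43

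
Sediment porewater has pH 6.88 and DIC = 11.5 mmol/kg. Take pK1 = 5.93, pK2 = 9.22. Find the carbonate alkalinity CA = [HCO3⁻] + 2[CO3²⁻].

CA = 10.4 mmol/kg

CA = [HCO3⁻] + 2[CO3²⁻] = (α₁ + 2α₂)·DIC
At pH 6.88: [H⁺]/K1 = 10^-0.95 = 0.11220, K2/[H⁺] = 10^-2.34 = 0.0045709
α₁ = 1/(1 + 0.11220 + 0.0045709) = 1/1.1168 = 0.8954; α₂ = α₁·K2/[H⁺] = 0.004093
α₁ + 2α₂ = 0.9036
CA = 0.9036 × 11.5 = 10.4 mmol/kg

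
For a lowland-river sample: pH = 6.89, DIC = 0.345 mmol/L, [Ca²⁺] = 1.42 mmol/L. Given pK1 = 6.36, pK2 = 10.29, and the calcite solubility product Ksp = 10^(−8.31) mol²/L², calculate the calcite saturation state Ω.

Ω = 0.0307

α₂ = 1 / (1 + [H⁺]/K2 + [H⁺]²/(K1K2)) = 1 / (1 + 10^+3.40 + 10^+2.87)
   = 1 / (1 + 2511.9 + 741.31) = 1/3254.2 = 0.0003073
[CO3²⁻] = α₂ × DIC = 0.0003073 × 0.345 = 0.0001060 mmol/L = 0.1060 μmol/L
Ksp = 10^(−8.31) = 4.898×10^-9
Ω = [Ca²⁺][CO3²⁻]/Ksp = (1.42×10^-3)(1.060×10^-7) / 4.898×10^-9 = 0.0307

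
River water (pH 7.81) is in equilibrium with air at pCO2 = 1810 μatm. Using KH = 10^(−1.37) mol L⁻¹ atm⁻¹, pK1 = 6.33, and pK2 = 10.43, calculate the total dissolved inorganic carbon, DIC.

[CO2*] = KH · pCO2 = 10^(−1.37) × 1810×10^-6 = 7.721×10^-5 mol/L
α₀ = 1/(1 + K1/[H⁺] + K1K2/[H⁺]²) = 1/(1 + 10^+1.48 + 10^-1.14) = 0.03198
DIC = [CO2*]/α₀ = 7.721×10^-5 / 0.03198 = 2.41 mmol/L

DIC = 2.41 mmol/L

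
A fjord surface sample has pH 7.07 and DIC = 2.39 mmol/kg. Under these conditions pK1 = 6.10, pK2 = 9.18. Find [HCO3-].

[HCO3⁻] = 2.14 mmol/kg

α₁ = 1 / (1 + [H⁺]/K1 + K2/[H⁺]) = 1 / (1 + 10^-0.97 + 10^-2.11)
   = 1 / (1 + 0.10715 + 0.0077625) = 1/1.1149 = 0.8969
[HCO3⁻] = α₁ × DIC = 0.8969 × 2.39 = 2.14 mmol/kg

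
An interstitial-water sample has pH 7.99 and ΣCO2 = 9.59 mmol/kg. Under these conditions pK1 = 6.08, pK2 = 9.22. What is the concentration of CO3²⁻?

[CO3²⁻] = 0.527 mmol/kg

α₂ = 1 / (1 + [H⁺]/K2 + [H⁺]²/(K1K2)) = 1 / (1 + 10^+1.23 + 10^-0.68)
   = 1 / (1 + 16.982 + 0.20893) = 1/18.191 = 0.05497
[CO3²⁻] = α₂ × DIC = 0.05497 × 9.59 = 0.527 mmol/kg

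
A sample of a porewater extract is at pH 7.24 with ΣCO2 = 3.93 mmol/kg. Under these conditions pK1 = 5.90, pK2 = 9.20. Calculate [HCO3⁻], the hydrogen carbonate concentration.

α₁ = 1 / (1 + [H⁺]/K1 + K2/[H⁺]) = 1 / (1 + 10^-1.34 + 10^-1.96)
   = 1 / (1 + 0.045709 + 0.010965) = 1/1.0567 = 0.9464
[HCO3⁻] = α₁ × DIC = 0.9464 × 3.93 = 3.72 mmol/kg

[HCO3⁻] = 3.72 mmol/kg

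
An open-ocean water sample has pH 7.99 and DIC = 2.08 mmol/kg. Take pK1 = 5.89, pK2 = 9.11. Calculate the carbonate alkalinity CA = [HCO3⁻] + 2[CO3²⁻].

CA = [HCO3⁻] + 2[CO3²⁻] = (α₁ + 2α₂)·DIC
At pH 7.99: [H⁺]/K1 = 10^-2.10 = 0.0079433, K2/[H⁺] = 10^-1.12 = 0.075858
α₁ = 1/(1 + 0.0079433 + 0.075858) = 1/1.0838 = 0.9227; α₂ = α₁·K2/[H⁺] = 0.06999
α₁ + 2α₂ = 1.0627
CA = 1.0627 × 2.08 = 2.21 mmol/kg

CA = 2.21 mmol/kg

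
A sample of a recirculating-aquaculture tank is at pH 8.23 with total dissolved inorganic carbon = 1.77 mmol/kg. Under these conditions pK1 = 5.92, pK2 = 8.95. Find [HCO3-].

[HCO3⁻] = 1.48 mmol/kg

α₁ = 1 / (1 + [H⁺]/K1 + K2/[H⁺]) = 1 / (1 + 10^-2.31 + 10^-0.72)
   = 1 / (1 + 0.0048978 + 0.19055) = 1/1.1954 = 0.8365
[HCO3⁻] = α₁ × DIC = 0.8365 × 1.77 = 1.48 mmol/kg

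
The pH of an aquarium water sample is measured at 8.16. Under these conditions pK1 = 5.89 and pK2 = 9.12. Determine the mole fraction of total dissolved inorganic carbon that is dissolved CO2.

α₀ = 1 / (1 + K1/[H⁺] + K1K2/[H⁺]²) = 1 / (1 + 10^+2.27 + 10^+1.31)
   = 1 / (1 + 186.21 + 20.417) = 1/207.63 = 0.004816

α₀ = 0.00482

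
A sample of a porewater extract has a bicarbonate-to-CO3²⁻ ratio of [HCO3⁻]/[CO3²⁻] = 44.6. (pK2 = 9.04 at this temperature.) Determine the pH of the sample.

From K2 = [H⁺][CO3²⁻]/[HCO3⁻]:  pH = pK2 − log₁₀([HCO3⁻]/[CO3²⁻])
log₁₀(44.6) = +1.649
pH = 9.04 − (+1.649) = 7.39

pH = 7.39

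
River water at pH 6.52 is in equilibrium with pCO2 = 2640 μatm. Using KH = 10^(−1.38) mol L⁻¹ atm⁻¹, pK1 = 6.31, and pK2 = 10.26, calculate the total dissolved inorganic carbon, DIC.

DIC = 0.289 mmol/L

[CO2*] = KH · pCO2 = 10^(−1.38) × 2640×10^-6 = 1.101×10^-4 mol/L
α₀ = 1/(1 + K1/[H⁺] + K1K2/[H⁺]²) = 1/(1 + 10^+0.21 + 10^-3.53) = 0.3814
DIC = [CO2*]/α₀ = 1.101×10^-4 / 0.3814 = 0.289 mmol/L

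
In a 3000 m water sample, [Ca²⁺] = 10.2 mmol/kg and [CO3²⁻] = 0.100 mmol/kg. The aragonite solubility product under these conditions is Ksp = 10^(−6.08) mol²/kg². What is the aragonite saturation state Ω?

Ksp = 10^(−6.08) = 8.318×10^-7
Ω = [Ca²⁺][CO3²⁻]/Ksp = (10.2×10^-3)(0.100×10^-3) / 8.318×10^-7 = 1.23

Ω = 1.23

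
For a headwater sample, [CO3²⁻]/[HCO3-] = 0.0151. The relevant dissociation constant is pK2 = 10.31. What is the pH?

From K2 = [H⁺][CO3²⁻]/[HCO3-]:  pH = pK2 + log₁₀([CO3²⁻]/[HCO3-])
log₁₀(0.0151) = -1.821
pH = 10.31 + (-1.821) = 8.49

pH = 8.49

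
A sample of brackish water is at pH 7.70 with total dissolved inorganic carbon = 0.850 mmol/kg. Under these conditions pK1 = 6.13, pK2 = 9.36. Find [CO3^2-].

α₂ = 1 / (1 + [H⁺]/K2 + [H⁺]²/(K1K2)) = 1 / (1 + 10^+1.66 + 10^+0.09)
   = 1 / (1 + 45.709 + 1.2303) = 1/47.939 = 0.02086
[CO3²⁻] = α₂ × DIC = 0.02086 × 0.850 = 0.0177 mmol/kg = 17.7 μmol/kg

[CO3²⁻] = 17.7 μmol/kg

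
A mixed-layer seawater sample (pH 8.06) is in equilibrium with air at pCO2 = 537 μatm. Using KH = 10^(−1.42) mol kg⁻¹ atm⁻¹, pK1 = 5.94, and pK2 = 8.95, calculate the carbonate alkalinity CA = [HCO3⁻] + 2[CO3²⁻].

[CO2*] = KH · pCO2 = 10^(−1.42) × 537×10^-6 = 2.042×10^-5 mol/kg
α₀ = 1/(1 + K1/[H⁺] + K1K2/[H⁺]²) = 1/(1 + 10^+2.12 + 10^+1.23) = 0.006675
DIC = [CO2*]/α₀ = 2.042×10^-5 / 0.006675 = 3.059 mmol/kg
CA = (α₁ + 2α₂)·DIC = (0.8800 + 2×0.1134) × 3.059 = 3.38 mmol/kg

CA = 3.38 mmol/kg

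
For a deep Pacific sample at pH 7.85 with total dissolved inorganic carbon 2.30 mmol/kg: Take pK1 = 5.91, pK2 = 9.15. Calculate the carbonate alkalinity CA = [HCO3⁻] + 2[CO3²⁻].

CA = [HCO3⁻] + 2[CO3²⁻] = (α₁ + 2α₂)·DIC
At pH 7.85: [H⁺]/K1 = 10^-1.94 = 0.011482, K2/[H⁺] = 10^-1.30 = 0.050119
α₁ = 1/(1 + 0.011482 + 0.050119) = 1/1.0616 = 0.9420; α₂ = α₁·K2/[H⁺] = 0.04721
α₁ + 2α₂ = 1.0364
CA = 1.0364 × 2.30 = 2.38 mmol/kg

CA = 2.38 mmol/kg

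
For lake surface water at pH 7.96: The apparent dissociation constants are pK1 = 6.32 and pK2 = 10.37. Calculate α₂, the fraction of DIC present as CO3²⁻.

α₂ = 0.00379

α₂ = 1 / (1 + [H⁺]/K2 + [H⁺]²/(K1K2)) = 1 / (1 + 10^+2.41 + 10^+0.77)
   = 1 / (1 + 257.04 + 5.8884) = 1/263.93 = 0.003789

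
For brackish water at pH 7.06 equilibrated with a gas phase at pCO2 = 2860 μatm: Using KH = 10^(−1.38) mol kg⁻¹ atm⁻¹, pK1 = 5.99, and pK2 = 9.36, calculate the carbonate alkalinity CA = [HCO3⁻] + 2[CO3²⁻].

CA = 1.41 mmol/kg

[CO2*] = KH · pCO2 = 10^(−1.38) × 2860×10^-6 = 1.192×10^-4 mol/kg
α₀ = 1/(1 + K1/[H⁺] + K1K2/[H⁺]²) = 1/(1 + 10^+1.07 + 10^-1.23) = 0.07808
DIC = [CO2*]/α₀ = 1.192×10^-4 / 0.07808 = 1.527 mmol/kg
CA = (α₁ + 2α₂)·DIC = (0.9173 + 2×0.004598) × 1.527 = 1.41 mmol/kg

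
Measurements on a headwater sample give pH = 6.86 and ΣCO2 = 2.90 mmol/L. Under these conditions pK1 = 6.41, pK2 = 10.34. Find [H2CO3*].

α₀ = 1 / (1 + K1/[H⁺] + K1K2/[H⁺]²) = 1 / (1 + 10^+0.45 + 10^-3.03)
   = 1 / (1 + 2.8184 + 0.00093325) = 1/3.8193 = 0.2618
[CO2*] = α₀ × DIC = 0.2618 × 2.90 = 0.759 mmol/L

[CO2*] = 0.759 mmol/L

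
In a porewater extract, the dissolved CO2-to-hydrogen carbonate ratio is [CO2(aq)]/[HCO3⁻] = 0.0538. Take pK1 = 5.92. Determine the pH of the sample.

From K1 = [H⁺][HCO3⁻]/[CO2(aq)]:  pH = pK1 − log₁₀([CO2(aq)]/[HCO3⁻])
log₁₀(0.0538) = -1.269
pH = 5.92 − (-1.269) = 7.19

pH = 7.19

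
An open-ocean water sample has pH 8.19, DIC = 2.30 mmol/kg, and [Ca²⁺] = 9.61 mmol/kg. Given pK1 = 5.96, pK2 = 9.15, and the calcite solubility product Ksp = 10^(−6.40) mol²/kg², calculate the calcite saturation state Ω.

α₂ = 1 / (1 + [H⁺]/K2 + [H⁺]²/(K1K2)) = 1 / (1 + 10^+0.96 + 10^-1.27)
   = 1 / (1 + 9.1201 + 0.053703) = 1/10.174 = 0.09829
[CO3²⁻] = α₂ × DIC = 0.09829 × 2.30 = 0.2261 mmol/kg
Ksp = 10^(−6.40) = 3.981×10^-7
Ω = [Ca²⁺][CO3²⁻]/Ksp = (9.61×10^-3)(2.261×10^-4) / 3.981×10^-7 = 5.46

Ω = 5.46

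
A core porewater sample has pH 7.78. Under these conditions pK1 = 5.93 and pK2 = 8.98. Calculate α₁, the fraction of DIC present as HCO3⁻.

α₁ = 0.928

α₁ = 1 / (1 + [H⁺]/K1 + K2/[H⁺]) = 1 / (1 + 10^-1.85 + 10^-1.20)
   = 1 / (1 + 0.014125 + 0.063096) = 1/1.0772 = 0.9283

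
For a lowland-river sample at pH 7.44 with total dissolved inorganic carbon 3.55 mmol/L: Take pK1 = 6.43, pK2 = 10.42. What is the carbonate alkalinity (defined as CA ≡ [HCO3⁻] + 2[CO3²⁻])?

CA = 3.24 mmol/L

CA = [HCO3⁻] + 2[CO3²⁻] = (α₁ + 2α₂)·DIC
At pH 7.44: [H⁺]/K1 = 10^-1.01 = 0.097724, K2/[H⁺] = 10^-2.98 = 0.0010471
α₁ = 1/(1 + 0.097724 + 0.0010471) = 1/1.0988 = 0.9101; α₂ = α₁·K2/[H⁺] = 0.0009530
α₁ + 2α₂ = 0.9120
CA = 0.9120 × 3.55 = 3.24 mmol/L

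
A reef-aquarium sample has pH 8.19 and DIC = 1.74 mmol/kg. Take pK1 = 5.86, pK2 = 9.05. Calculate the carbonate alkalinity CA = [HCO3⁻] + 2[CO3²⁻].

CA = 1.94 mmol/kg

CA = [HCO3⁻] + 2[CO3²⁻] = (α₁ + 2α₂)·DIC
At pH 8.19: [H⁺]/K1 = 10^-2.33 = 0.0046774, K2/[H⁺] = 10^-0.86 = 0.13804
α₁ = 1/(1 + 0.0046774 + 0.13804) = 1/1.1427 = 0.8751; α₂ = α₁·K2/[H⁺] = 0.1208
α₁ + 2α₂ = 1.1167
CA = 1.1167 × 1.74 = 1.94 mmol/kg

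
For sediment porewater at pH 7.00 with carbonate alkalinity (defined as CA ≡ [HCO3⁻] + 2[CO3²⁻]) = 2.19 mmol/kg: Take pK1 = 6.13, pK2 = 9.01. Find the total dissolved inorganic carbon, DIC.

DIC = 2.46 mmol/kg

CA = [HCO3⁻] + 2[CO3²⁻] = (α₁ + 2α₂)·DIC
At pH 7.00: [H⁺]/K1 = 10^-0.87 = 0.13490, K2/[H⁺] = 10^-2.01 = 0.0097724
α₁ = 1/(1 + 0.13490 + 0.0097724) = 1/1.1447 = 0.8736; α₂ = α₁·K2/[H⁺] = 0.008537
α₁ + 2α₂ = 0.8907
DIC = CA / (α₁ + 2α₂) = 2.19 / 0.8907 = 2.46 mmol/kg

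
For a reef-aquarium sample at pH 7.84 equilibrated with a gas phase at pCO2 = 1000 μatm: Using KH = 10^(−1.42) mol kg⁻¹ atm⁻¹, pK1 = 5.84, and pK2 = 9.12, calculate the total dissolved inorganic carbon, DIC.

[CO2*] = KH · pCO2 = 10^(−1.42) × 1000×10^-6 = 3.802×10^-5 mol/kg
α₀ = 1/(1 + K1/[H⁺] + K1K2/[H⁺]²) = 1/(1 + 10^+2.00 + 10^+0.72) = 0.009412
DIC = [CO2*]/α₀ = 3.802×10^-5 / 0.009412 = 4.04 mmol/kg

DIC = 4.04 mmol/kg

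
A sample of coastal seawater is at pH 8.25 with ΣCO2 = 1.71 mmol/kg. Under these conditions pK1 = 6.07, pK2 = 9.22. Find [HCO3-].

α₁ = 1 / (1 + [H⁺]/K1 + K2/[H⁺]) = 1 / (1 + 10^-2.18 + 10^-0.97)
   = 1 / (1 + 0.0066069 + 0.10715) = 1/1.1138 = 0.8979
[HCO3⁻] = α₁ × DIC = 0.8979 × 1.71 = 1.54 mmol/kg

[HCO3⁻] = 1.54 mmol/kg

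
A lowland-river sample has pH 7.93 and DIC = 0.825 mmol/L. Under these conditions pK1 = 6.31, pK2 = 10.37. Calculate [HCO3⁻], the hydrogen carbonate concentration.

[HCO3⁻] = 0.803 mmol/L

α₁ = 1 / (1 + [H⁺]/K1 + K2/[H⁺]) = 1 / (1 + 10^-1.62 + 10^-2.44)
   = 1 / (1 + 0.023988 + 0.0036308) = 1/1.0276 = 0.9731
[HCO3⁻] = α₁ × DIC = 0.9731 × 0.825 = 0.803 mmol/L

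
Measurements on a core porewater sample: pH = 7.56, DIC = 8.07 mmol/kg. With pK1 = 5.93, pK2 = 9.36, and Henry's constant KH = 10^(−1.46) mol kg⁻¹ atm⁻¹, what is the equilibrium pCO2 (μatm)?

pCO2 = 5250 μatm

α₀ = 1 / (1 + K1/[H⁺] + K1K2/[H⁺]²) = 1 / (1 + 10^+1.63 + 10^-0.17)
   = 1 / (1 + 42.658 + 0.67608) = 1/44.334 = 0.02256
[CO2*] = α₀ × DIC = 0.02256 × 8.07 = 0.1820 mmol/kg
pCO2 = [CO2*]/KH = 1.820×10^-4 / 3.467×10^-2 = 5250 μatm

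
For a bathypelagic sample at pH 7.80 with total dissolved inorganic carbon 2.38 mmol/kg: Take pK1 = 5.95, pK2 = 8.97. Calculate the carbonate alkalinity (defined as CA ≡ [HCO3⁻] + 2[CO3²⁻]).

CA = 2.50 mmol/kg

CA = [HCO3⁻] + 2[CO3²⁻] = (α₁ + 2α₂)·DIC
At pH 7.80: [H⁺]/K1 = 10^-1.85 = 0.014125, K2/[H⁺] = 10^-1.17 = 0.067608
α₁ = 1/(1 + 0.014125 + 0.067608) = 1/1.0817 = 0.9244; α₂ = α₁·K2/[H⁺] = 0.06250
α₁ + 2α₂ = 1.0494
CA = 1.0494 × 2.38 = 2.50 mmol/kg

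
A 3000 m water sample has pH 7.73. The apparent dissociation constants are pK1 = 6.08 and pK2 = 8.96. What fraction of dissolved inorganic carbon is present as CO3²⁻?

α₂ = 0.0545

α₂ = 1 / (1 + [H⁺]/K2 + [H⁺]²/(K1K2)) = 1 / (1 + 10^+1.23 + 10^-0.42)
   = 1 / (1 + 16.982 + 0.38019) = 1/18.363 = 0.05446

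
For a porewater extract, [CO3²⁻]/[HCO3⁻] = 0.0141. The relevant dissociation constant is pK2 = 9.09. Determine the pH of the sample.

pH = 7.24

From K2 = [H⁺][CO3²⁻]/[HCO3⁻]:  pH = pK2 + log₁₀([CO3²⁻]/[HCO3⁻])
log₁₀(0.0141) = -1.851
pH = 9.09 + (-1.851) = 7.24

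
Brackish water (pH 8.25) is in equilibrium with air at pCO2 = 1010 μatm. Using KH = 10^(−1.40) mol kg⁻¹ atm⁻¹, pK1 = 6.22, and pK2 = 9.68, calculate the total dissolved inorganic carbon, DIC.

DIC = 4.51 mmol/kg

[CO2*] = KH · pCO2 = 10^(−1.40) × 1010×10^-6 = 4.021×10^-5 mol/kg
α₀ = 1/(1 + K1/[H⁺] + K1K2/[H⁺]²) = 1/(1 + 10^+2.03 + 10^+0.60) = 0.008918
DIC = [CO2*]/α₀ = 4.021×10^-5 / 0.008918 = 4.51 mmol/kg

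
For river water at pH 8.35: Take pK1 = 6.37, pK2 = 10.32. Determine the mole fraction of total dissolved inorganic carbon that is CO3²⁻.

α₂ = 0.0105

α₂ = 1 / (1 + [H⁺]/K2 + [H⁺]²/(K1K2)) = 1 / (1 + 10^+1.97 + 10^-0.01)
   = 1 / (1 + 93.325 + 0.97724) = 1/95.303 = 0.01049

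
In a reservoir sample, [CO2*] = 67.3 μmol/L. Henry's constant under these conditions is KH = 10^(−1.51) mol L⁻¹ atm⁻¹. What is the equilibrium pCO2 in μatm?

KH = 10^(−1.51) = 3.090×10^-2 mol L⁻¹ atm⁻¹
pCO2 = [CO2*]/KH = 67.3×10^-6 / 3.090×10^-2 = 2.18×10^-3 atm = 2180 μatm

pCO2 = 2180 μatm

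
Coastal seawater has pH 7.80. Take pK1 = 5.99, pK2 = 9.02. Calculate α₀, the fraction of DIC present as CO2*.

α₀ = 1 / (1 + K1/[H⁺] + K1K2/[H⁺]²) = 1 / (1 + 10^+1.81 + 10^+0.59)
   = 1 / (1 + 64.565 + 3.8905) = 1/69.456 = 0.01440

α₀ = 0.0144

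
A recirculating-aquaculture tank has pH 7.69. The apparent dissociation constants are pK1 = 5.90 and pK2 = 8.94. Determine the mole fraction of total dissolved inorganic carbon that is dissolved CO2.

α₀ = 1 / (1 + K1/[H⁺] + K1K2/[H⁺]²) = 1 / (1 + 10^+1.79 + 10^+0.54)
   = 1 / (1 + 61.660 + 3.4674) = 1/66.127 = 0.01512

α₀ = 0.0151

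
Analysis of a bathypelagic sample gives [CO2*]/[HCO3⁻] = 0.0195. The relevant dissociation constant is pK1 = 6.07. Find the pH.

From K1 = [H⁺][HCO3⁻]/[CO2*]:  pH = pK1 − log₁₀([CO2*]/[HCO3⁻])
log₁₀(0.0195) = -1.710
pH = 6.07 − (-1.710) = 7.78

pH = 7.78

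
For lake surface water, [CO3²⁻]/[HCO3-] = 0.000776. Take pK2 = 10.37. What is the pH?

From K2 = [H⁺][CO3²⁻]/[HCO3-]:  pH = pK2 + log₁₀([CO3²⁻]/[HCO3-])
log₁₀(0.000776) = -3.110
pH = 10.37 + (-3.110) = 7.26

pH = 7.26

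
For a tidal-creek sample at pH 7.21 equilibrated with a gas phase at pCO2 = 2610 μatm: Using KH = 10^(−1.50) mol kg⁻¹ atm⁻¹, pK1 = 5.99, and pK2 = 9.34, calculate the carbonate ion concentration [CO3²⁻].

[CO2*] = KH · pCO2 = 10^(−1.50) × 2610×10^-6 = 8.254×10^-5 mol/kg
α₀ = 1/(1 + K1/[H⁺] + K1K2/[H⁺]²) = 1/(1 + 10^+1.22 + 10^-0.91) = 0.05644
DIC = [CO2*]/α₀ = 8.254×10^-5 / 0.05644 = 1.462 mmol/kg
[CO3²⁻] = α₂·DIC; α₂ = 0.006943, so [CO3²⁻] = 0.006943 × 1.462 = 0.0102 mmol/kg = 10.2 μmol/kg

[CO3²⁻] = 10.2 μmol/kg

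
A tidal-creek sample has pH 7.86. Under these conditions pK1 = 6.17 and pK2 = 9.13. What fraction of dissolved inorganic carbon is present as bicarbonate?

α₁ = 0.931

α₁ = 1 / (1 + [H⁺]/K1 + K2/[H⁺]) = 1 / (1 + 10^-1.69 + 10^-1.27)
   = 1 / (1 + 0.020417 + 0.053703) = 1/1.0741 = 0.9310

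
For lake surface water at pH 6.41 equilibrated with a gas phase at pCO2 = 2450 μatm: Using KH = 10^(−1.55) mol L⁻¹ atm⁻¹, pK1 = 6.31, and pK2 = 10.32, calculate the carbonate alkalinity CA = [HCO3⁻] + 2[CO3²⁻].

[CO2*] = KH · pCO2 = 10^(−1.55) × 2450×10^-6 = 6.905×10^-5 mol/L
α₀ = 1/(1 + K1/[H⁺] + K1K2/[H⁺]²) = 1/(1 + 10^+0.10 + 10^-3.81) = 0.4427
DIC = [CO2*]/α₀ = 6.905×10^-5 / 0.4427 = 0.1560 mmol/L
CA = (α₁ + 2α₂)·DIC = (0.5573 + 2×6.856×10^-5) × 0.1560 = 0.0870 mmol/L

CA = 0.0870 mmol/L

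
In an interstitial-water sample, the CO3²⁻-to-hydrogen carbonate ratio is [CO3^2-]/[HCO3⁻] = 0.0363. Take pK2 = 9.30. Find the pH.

From K2 = [H⁺][CO3^2-]/[HCO3⁻]:  pH = pK2 + log₁₀([CO3^2-]/[HCO3⁻])
log₁₀(0.0363) = -1.440
pH = 9.30 + (-1.440) = 7.86

pH = 7.86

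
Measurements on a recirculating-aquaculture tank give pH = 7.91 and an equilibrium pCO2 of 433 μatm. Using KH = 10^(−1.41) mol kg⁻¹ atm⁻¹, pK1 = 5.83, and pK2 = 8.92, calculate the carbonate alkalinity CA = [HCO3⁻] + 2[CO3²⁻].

[CO2*] = KH · pCO2 = 10^(−1.41) × 433×10^-6 = 1.685×10^-5 mol/kg
α₀ = 1/(1 + K1/[H⁺] + K1K2/[H⁺]²) = 1/(1 + 10^+2.08 + 10^+1.07) = 0.007520
DIC = [CO2*]/α₀ = 1.685×10^-5 / 0.007520 = 2.240 mmol/kg
CA = (α₁ + 2α₂)·DIC = (0.9041 + 2×0.08835) × 2.240 = 2.42 mmol/kg

CA = 2.42 mmol/kg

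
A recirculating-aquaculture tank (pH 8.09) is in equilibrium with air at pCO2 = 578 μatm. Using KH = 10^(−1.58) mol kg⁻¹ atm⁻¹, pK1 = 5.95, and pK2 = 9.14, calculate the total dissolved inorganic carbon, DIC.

[CO2*] = KH · pCO2 = 10^(−1.58) × 578×10^-6 = 1.520×10^-5 mol/kg
α₀ = 1/(1 + K1/[H⁺] + K1K2/[H⁺]²) = 1/(1 + 10^+2.14 + 10^+1.09) = 0.006608
DIC = [CO2*]/α₀ = 1.520×10^-5 / 0.006608 = 2.30 mmol/kg

DIC = 2.30 mmol/kg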